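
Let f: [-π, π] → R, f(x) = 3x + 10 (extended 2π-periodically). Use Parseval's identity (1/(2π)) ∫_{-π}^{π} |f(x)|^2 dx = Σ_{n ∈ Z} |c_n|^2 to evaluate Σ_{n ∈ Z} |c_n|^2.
Σ |c_n|^2 = 3π^2 + 100

Expand and integrate term by term over [-π, π]:
  ∫ (3x)^2 dx = 9·(2π^3/3); ∫ 2·3·(10)·x dx = 0 (odd integrand); ∫ 10^2 dx = 100·2π.
So (1/(2π)) ∫_{-π}^{π} (3x + 10)^2 dx = 9π^2/3 + 100 = 3π^2 + 100.
Parseval ⇒ Σ |c_n|^2 = 3π^2 + 100.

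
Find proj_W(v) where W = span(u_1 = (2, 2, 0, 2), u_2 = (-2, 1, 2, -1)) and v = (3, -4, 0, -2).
proj_W(v) = (7/13, -38/13, -30/13, -8/13)

Set up U = [u_1 | ... | u_2] ∈ R^(4×2). The projector onto W = col(U) is P = U (U^T U)^(-1) U^T.
Compute U^T U =
  [12, -4]
  [-4, 10],
and U^T v = (-6, -8).
Solve U^T U · c = U^T v for the coefficients: c = (-23/26, -15/13). The projection is proj_W(v) = U c.
Check: (v - proj_W(v)) · u_1 = 0  (should be 0).
Check: (v - proj_W(v)) · u_2 = 0  (should be 0).
Result: proj_W(v) = (7/13, -38/13, -30/13, -8/13).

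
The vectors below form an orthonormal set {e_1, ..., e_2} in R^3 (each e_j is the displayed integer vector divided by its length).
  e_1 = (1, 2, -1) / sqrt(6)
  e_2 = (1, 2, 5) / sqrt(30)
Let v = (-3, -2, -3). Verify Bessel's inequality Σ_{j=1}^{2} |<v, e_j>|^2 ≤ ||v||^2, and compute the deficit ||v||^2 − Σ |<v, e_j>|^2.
Σ |<v, e_j>|^2 = 94/5; ||v||^2 = 22; deficit = 16/5

Write each e_j = u_j / sqrt(<u_j, u_j>) where u_j is the displayed integer vector. Then <v, e_j> = <v, u_j> / sqrt(<u_j, u_j>), so |<v, e_j>|^2 = <v, u_j>^2 / <u_j, u_j>.
Coefficients: <v, e_1> = -4/sqrt(6), <v, e_2> = -22/sqrt(30).
Square and sum: Σ |<v, e_j>|^2 = 94/5.
Compute ||v||^2 = v·v = 22.
Deficit = 22 − 94/5 = 16/5 ≥ 0, confirming Bessel's inequality. (The deficit equals ||v − Σ <v,e_j> e_j||^2, the squared distance from v to span{e_j}.)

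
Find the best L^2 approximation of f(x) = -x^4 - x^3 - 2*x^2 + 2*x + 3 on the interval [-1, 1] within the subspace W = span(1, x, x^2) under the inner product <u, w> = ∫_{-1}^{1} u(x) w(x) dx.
g(x) = -20*x^2/7 + 7*x/5 + 108/35

The best approximation g ∈ W is the orthogonal projection of f onto W. Writing g = a_0 + a_1 x + a_2 x^2, the coefficients solve the normal equations G · a = b where
  G_{ij} = <φ_i, φ_j> and b_i = <f, φ_i>, with φ_0 = 1, φ_1 = x, φ_2 = x^2.
G =
  [2, 0, 2/3]
  [0, 2/3, 0]
  [2/3, 0, 2/5],
b = (64/15, 14/15, 32/35).
Solving gives a_0 = 108/35, a_1 = 7/5, a_2 = -20/7, so
  g(x) = -20*x^2/7 + 7*x/5 + 108/35.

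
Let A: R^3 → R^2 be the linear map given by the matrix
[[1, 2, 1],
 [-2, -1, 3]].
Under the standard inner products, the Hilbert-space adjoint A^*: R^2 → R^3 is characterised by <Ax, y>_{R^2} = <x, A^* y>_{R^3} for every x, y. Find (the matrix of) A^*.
A^* = A^T =
[[1, -2],
 [2, -1],
 [1, 3]]

For real matrices with standard dot products, the defining identity <Ax, y> = <x, A^* y> gives (Ax)^T y = x^T (A^*) y, i.e. x^T A^T y = x^T (A^*) y. Since this holds for all x, y, we must have A^* = A^T. Therefore
A^* =
[[1, -2],
 [2, -1],
 [1, 3]].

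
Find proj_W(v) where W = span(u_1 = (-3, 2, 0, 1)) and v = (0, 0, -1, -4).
proj_W(v) = (6/7, -4/7, 0, -2/7)

Set up U = [u_1 | ... | u_1] ∈ R^(4×1). The projector onto W = col(U) is P = U (U^T U)^(-1) U^T.
Compute U^T U =
  [14],
and U^T v = (-4).
Solve U^T U · c = U^T v for the coefficients: c = (-2/7). The projection is proj_W(v) = U c.
Check: (v - proj_W(v)) · u_1 = 0  (should be 0).
Result: proj_W(v) = (6/7, -4/7, 0, -2/7).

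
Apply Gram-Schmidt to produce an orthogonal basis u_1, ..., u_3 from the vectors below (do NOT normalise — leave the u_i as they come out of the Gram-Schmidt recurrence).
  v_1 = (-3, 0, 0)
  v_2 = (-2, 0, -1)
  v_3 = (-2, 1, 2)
Orthogonal basis:
  u_1 = (-3, 0, 0)
  u_2 = (0, 0, -1)
  u_3 = (0, 1, 0)

Apply the Gram-Schmidt recurrence
  u_1 = v_1
  u_i = v_i − Σ_{j<i} ((v_i · u_j) / (u_j · u_j)) · u_j.

Step by step this gives:
  u_1 = (-3, 0, 0)
  u_2 = (0, 0, -1)
  u_3 = (0, 1, 0)

Orthogonality check:
  u_2 · u_1 = 0 (should be 0)
  u_3 · u_1 = 0 (should be 0)
  u_3 · u_2 = 0 (should be 0)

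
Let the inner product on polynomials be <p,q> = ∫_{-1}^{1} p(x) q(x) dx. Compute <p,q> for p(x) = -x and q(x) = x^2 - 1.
<p,q> = 0

Expand the product: p(x)·q(x) = -x^3 + x.
∫_{-1}^{1} of each monomial x^k gives [2/(k+1) if k even, 0 if k odd]. Integrating term-by-term (or equivalently evaluating the antiderivative F(x) = -x^4/4 + x^2/2 at the endpoints):
  F(1) − F(−1) = 1/4 − (1/4) = 0.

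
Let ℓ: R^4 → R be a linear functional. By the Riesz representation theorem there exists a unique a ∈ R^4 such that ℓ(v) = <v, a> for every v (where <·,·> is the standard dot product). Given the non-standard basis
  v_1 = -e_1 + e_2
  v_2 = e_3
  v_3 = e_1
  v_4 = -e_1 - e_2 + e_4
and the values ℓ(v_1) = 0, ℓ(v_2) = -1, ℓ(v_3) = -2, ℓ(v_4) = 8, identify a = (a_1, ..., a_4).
a = (-2, -2, -1, 4)

Write a = (a_1, ..., a_4) in the standard basis. For each basis vector v_i, ℓ(v_i) = <v_i, a> is a linear equation in the a_j's. Collect the n equations into a matrix system V a = ℓ, where row i of V is v_i (expressed in the standard basis). Since V is invertible (lower-triangular with 1s on the diagonal, up to permutation), solve by back-substitution:
  V =
[[-1, 1, 0, 0],
 [0, 0, 1, 0],
 [1, 0, 0, 0],
 [-1, -1, 0, 1]]
  V a = (0, -1, -2, 8)
Solving gives a = (-2, -2, -1, 4).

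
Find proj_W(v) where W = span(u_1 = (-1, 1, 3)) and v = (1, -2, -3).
proj_W(v) = (12/11, -12/11, -36/11)

Set up U = [u_1 | ... | u_1] ∈ R^(3×1). The projector onto W = col(U) is P = U (U^T U)^(-1) U^T.
Compute U^T U =
  [11],
and U^T v = (-12).
Solve U^T U · c = U^T v for the coefficients: c = (-12/11). The projection is proj_W(v) = U c.
Check: (v - proj_W(v)) · u_1 = 0  (should be 0).
Result: proj_W(v) = (12/11, -12/11, -36/11).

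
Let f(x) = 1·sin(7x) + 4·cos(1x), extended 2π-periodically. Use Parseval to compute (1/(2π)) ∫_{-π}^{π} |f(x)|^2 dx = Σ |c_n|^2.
Σ |c_n|^2 = 17/2

Expand |f|^2 and use orthogonality of {sin(nx), cos(mx)} on [-π, π]:
  ∫_{-π}^{π} sin(nx)^2 dx = π, ∫ cos(mx)^2 dx = π, and cross terms integrate to 0.
So ∫_{-π}^{π} f(x)^2 dx = 1^2 · π + 4^2 · π = (1 + 16)π.
Divide by 2π: (1 + 16)/2 = 17/2.
By Parseval, this equals Σ |c_n|^2.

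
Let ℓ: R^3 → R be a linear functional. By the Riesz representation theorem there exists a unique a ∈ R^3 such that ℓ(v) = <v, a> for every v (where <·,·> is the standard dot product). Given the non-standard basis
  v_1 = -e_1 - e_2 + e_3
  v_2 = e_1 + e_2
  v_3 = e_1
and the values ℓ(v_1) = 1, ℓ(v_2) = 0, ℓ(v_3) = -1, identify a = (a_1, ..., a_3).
a = (-1, 1, 1)

Write a = (a_1, ..., a_3) in the standard basis. For each basis vector v_i, ℓ(v_i) = <v_i, a> is a linear equation in the a_j's. Collect the n equations into a matrix system V a = ℓ, where row i of V is v_i (expressed in the standard basis). Since V is invertible (lower-triangular with 1s on the diagonal, up to permutation), solve by back-substitution:
  V =
[[-1, -1, 1],
 [1, 1, 0],
 [1, 0, 0]]
  V a = (1, 0, -1)
Solving gives a = (-1, 1, 1).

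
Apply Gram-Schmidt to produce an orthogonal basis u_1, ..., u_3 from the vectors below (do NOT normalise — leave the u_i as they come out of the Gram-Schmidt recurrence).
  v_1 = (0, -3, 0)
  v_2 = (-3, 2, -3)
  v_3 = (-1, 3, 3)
Orthogonal basis:
  u_1 = (0, -3, 0)
  u_2 = (-3, 0, -3)
  u_3 = (-2, 0, 2)

Apply the Gram-Schmidt recurrence
  u_1 = v_1
  u_i = v_i − Σ_{j<i} ((v_i · u_j) / (u_j · u_j)) · u_j.

Step by step this gives:
  u_1 = (0, -3, 0)
  u_2 = (-3, 0, -3)
  u_3 = (-2, 0, 2)

Orthogonality check:
  u_2 · u_1 = 0 (should be 0)
  u_3 · u_1 = 0 (should be 0)
  u_3 · u_2 = 0 (should be 0)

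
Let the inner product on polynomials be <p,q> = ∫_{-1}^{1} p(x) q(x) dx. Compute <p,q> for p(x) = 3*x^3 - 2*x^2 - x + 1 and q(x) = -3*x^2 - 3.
<p,q> = -8/5

Expand the product: p(x)·q(x) = -9*x^5 + 6*x^4 - 6*x^3 + 3*x^2 + 3*x - 3.
∫_{-1}^{1} of each monomial x^k gives [2/(k+1) if k even, 0 if k odd]. Integrating term-by-term (or equivalently evaluating the antiderivative F(x) = -3*x^6/2 + 6*x^5/5 - 3*x^4/2 + x^3 + 3*x^2/2 - 3*x at the endpoints):
  F(1) − F(−1) = -23/10 − (-7/10) = -8/5.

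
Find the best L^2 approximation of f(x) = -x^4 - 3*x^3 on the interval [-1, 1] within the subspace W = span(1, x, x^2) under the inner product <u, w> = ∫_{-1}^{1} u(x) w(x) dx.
g(x) = -6*x^2/7 - 9*x/5 + 3/35

The best approximation g ∈ W is the orthogonal projection of f onto W. Writing g = a_0 + a_1 x + a_2 x^2, the coefficients solve the normal equations G · a = b where
  G_{ij} = <φ_i, φ_j> and b_i = <f, φ_i>, with φ_0 = 1, φ_1 = x, φ_2 = x^2.
G =
  [2, 0, 2/3]
  [0, 2/3, 0]
  [2/3, 0, 2/5],
b = (-2/5, -6/5, -2/7).
Solving gives a_0 = 3/35, a_1 = -9/5, a_2 = -6/7, so
  g(x) = -6*x^2/7 - 9*x/5 + 3/35.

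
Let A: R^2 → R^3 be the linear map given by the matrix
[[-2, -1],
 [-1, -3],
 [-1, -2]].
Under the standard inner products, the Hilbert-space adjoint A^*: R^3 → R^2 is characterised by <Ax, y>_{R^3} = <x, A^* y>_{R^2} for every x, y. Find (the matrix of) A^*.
A^* = A^T =
[[-2, -1, -1],
 [-1, -3, -2]]

For real matrices with standard dot products, the defining identity <Ax, y> = <x, A^* y> gives (Ax)^T y = x^T (A^*) y, i.e. x^T A^T y = x^T (A^*) y. Since this holds for all x, y, we must have A^* = A^T. Therefore
A^* =
[[-2, -1, -1],
 [-1, -3, -2]].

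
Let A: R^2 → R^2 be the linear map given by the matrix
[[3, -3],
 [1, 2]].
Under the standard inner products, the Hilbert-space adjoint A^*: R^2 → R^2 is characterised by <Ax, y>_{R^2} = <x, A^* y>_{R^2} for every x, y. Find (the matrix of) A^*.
A^* = A^T =
[[3, 1],
 [-3, 2]]

For real matrices with standard dot products, the defining identity <Ax, y> = <x, A^* y> gives (Ax)^T y = x^T (A^*) y, i.e. x^T A^T y = x^T (A^*) y. Since this holds for all x, y, we must have A^* = A^T. Therefore
A^* =
[[3, 1],
 [-3, 2]].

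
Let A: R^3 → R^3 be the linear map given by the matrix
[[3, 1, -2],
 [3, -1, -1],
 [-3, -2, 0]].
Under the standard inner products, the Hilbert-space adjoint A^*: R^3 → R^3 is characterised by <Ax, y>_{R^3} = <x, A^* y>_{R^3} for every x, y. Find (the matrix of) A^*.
A^* = A^T =
[[3, 3, -3],
 [1, -1, -2],
 [-2, -1, 0]]

For real matrices with standard dot products, the defining identity <Ax, y> = <x, A^* y> gives (Ax)^T y = x^T (A^*) y, i.e. x^T A^T y = x^T (A^*) y. Since this holds for all x, y, we must have A^* = A^T. Therefore
A^* =
[[3, 3, -3],
 [1, -1, -2],
 [-2, -1, 0]].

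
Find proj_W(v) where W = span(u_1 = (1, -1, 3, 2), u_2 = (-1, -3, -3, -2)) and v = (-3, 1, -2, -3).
proj_W(v) = (-15/14, 1, -45/14, -15/7)

Set up U = [u_1 | ... | u_2] ∈ R^(4×2). The projector onto W = col(U) is P = U (U^T U)^(-1) U^T.
Compute U^T U =
  [15, -11]
  [-11, 23],
and U^T v = (-16, 12).
Solve U^T U · c = U^T v for the coefficients: c = (-59/56, 1/56). The projection is proj_W(v) = U c.
Check: (v - proj_W(v)) · u_1 = 0  (should be 0).
Check: (v - proj_W(v)) · u_2 = 0  (should be 0).
Result: proj_W(v) = (-15/14, 1, -45/14, -15/7).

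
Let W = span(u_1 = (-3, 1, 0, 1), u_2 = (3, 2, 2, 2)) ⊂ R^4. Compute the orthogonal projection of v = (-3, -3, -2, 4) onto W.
proj_W(v) = (-339/103, 13/206, -71/103, 13/206)

Set up U = [u_1 | ... | u_2] ∈ R^(4×2). The projector onto W = col(U) is P = U (U^T U)^(-1) U^T.
Compute U^T U =
  [11, -5]
  [-5, 21],
and U^T v = (10, -11).
Solve U^T U · c = U^T v for the coefficients: c = (155/206, -71/206). The projection is proj_W(v) = U c.
Check: (v - proj_W(v)) · u_1 = 0  (should be 0).
Check: (v - proj_W(v)) · u_2 = 0  (should be 0).
Result: proj_W(v) = (-339/103, 13/206, -71/103, 13/206).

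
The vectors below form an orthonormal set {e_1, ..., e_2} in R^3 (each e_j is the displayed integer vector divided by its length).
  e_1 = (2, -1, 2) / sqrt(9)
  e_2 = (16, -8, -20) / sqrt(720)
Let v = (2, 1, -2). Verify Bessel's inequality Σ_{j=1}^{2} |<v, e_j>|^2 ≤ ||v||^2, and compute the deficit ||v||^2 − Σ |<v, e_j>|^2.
Σ |<v, e_j>|^2 = 29/5; ||v||^2 = 9; deficit = 16/5

Write each e_j = u_j / sqrt(<u_j, u_j>) where u_j is the displayed integer vector. Then <v, e_j> = <v, u_j> / sqrt(<u_j, u_j>), so |<v, e_j>|^2 = <v, u_j>^2 / <u_j, u_j>.
Coefficients: <v, e_1> = -1/sqrt(9), <v, e_2> = 64/sqrt(720).
Square and sum: Σ |<v, e_j>|^2 = 29/5.
Compute ||v||^2 = v·v = 9.
Deficit = 9 − 29/5 = 16/5 ≥ 0, confirming Bessel's inequality. (The deficit equals ||v − Σ <v,e_j> e_j||^2, the squared distance from v to span{e_j}.)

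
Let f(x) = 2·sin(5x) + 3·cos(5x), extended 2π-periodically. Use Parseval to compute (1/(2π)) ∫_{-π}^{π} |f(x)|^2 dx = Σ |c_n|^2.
Σ |c_n|^2 = 13/2

Expand |f|^2 and use orthogonality of {sin(nx), cos(mx)} on [-π, π]:
  ∫_{-π}^{π} sin(nx)^2 dx = π, ∫ cos(mx)^2 dx = π, and cross terms integrate to 0.
So ∫_{-π}^{π} f(x)^2 dx = 2^2 · π + 3^2 · π = (4 + 9)π.
Divide by 2π: (4 + 9)/2 = 13/2.
By Parseval, this equals Σ |c_n|^2.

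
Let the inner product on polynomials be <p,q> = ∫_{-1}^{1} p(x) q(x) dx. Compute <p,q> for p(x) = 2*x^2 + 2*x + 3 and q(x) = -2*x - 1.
<p,q> = -10

Expand the product: p(x)·q(x) = -4*x^3 - 6*x^2 - 8*x - 3.
∫_{-1}^{1} of each monomial x^k gives [2/(k+1) if k even, 0 if k odd]. Integrating term-by-term (or equivalently evaluating the antiderivative F(x) = -x^4 - 2*x^3 - 4*x^2 - 3*x at the endpoints):
  F(1) − F(−1) = -10 − (0) = -10.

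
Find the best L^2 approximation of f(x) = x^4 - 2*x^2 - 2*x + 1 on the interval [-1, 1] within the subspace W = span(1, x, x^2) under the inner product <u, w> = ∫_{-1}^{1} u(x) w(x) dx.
g(x) = -8*x^2/7 - 2*x + 32/35

The best approximation g ∈ W is the orthogonal projection of f onto W. Writing g = a_0 + a_1 x + a_2 x^2, the coefficients solve the normal equations G · a = b where
  G_{ij} = <φ_i, φ_j> and b_i = <f, φ_i>, with φ_0 = 1, φ_1 = x, φ_2 = x^2.
G =
  [2, 0, 2/3]
  [0, 2/3, 0]
  [2/3, 0, 2/5],
b = (16/15, -4/3, 16/105).
Solving gives a_0 = 32/35, a_1 = -2, a_2 = -8/7, so
  g(x) = -8*x^2/7 - 2*x + 32/35.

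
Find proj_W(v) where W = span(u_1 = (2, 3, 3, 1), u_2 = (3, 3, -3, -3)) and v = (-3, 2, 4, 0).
proj_W(v) = (-3/13, 32/91, 22/7, 180/91)

Set up U = [u_1 | ... | u_2] ∈ R^(4×2). The projector onto W = col(U) is P = U (U^T U)^(-1) U^T.
Compute U^T U =
  [23, 3]
  [3, 36],
and U^T v = (12, -15).
Solve U^T U · c = U^T v for the coefficients: c = (53/91, -127/273). The projection is proj_W(v) = U c.
Check: (v - proj_W(v)) · u_1 = 0  (should be 0).
Check: (v - proj_W(v)) · u_2 = 0  (should be 0).
Result: proj_W(v) = (-3/13, 32/91, 22/7, 180/91).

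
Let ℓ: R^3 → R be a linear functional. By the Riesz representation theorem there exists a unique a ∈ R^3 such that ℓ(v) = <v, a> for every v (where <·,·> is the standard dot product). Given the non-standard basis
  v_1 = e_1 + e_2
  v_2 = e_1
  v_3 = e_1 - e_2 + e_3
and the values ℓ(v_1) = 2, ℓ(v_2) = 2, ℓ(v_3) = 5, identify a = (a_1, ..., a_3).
a = (2, 0, 3)

Write a = (a_1, ..., a_3) in the standard basis. For each basis vector v_i, ℓ(v_i) = <v_i, a> is a linear equation in the a_j's. Collect the n equations into a matrix system V a = ℓ, where row i of V is v_i (expressed in the standard basis). Since V is invertible (lower-triangular with 1s on the diagonal, up to permutation), solve by back-substitution:
  V =
[[1, 1, 0],
 [1, 0, 0],
 [1, -1, 1]]
  V a = (2, 2, 5)
Solving gives a = (2, 0, 3).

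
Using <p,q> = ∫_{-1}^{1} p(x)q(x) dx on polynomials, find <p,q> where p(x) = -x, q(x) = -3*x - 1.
<p,q> = 2

Expand the product: p(x)·q(x) = 3*x^2 + x.
∫_{-1}^{1} of each monomial x^k gives [2/(k+1) if k even, 0 if k odd]. Integrating term-by-term (or equivalently evaluating the antiderivative F(x) = x^3 + x^2/2 at the endpoints):
  F(1) − F(−1) = 3/2 − (-1/2) = 2.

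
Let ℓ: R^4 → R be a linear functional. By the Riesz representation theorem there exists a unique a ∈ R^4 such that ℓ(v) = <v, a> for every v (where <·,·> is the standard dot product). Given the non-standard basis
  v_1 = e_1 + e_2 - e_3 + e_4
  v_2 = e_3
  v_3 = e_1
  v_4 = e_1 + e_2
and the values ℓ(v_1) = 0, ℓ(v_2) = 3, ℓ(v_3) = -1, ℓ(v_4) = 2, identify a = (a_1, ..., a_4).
a = (-1, 3, 3, 1)

Write a = (a_1, ..., a_4) in the standard basis. For each basis vector v_i, ℓ(v_i) = <v_i, a> is a linear equation in the a_j's. Collect the n equations into a matrix system V a = ℓ, where row i of V is v_i (expressed in the standard basis). Since V is invertible (lower-triangular with 1s on the diagonal, up to permutation), solve by back-substitution:
  V =
[[1, 1, -1, 1],
 [0, 0, 1, 0],
 [1, 0, 0, 0],
 [1, 1, 0, 0]]
  V a = (0, 3, -1, 2)
Solving gives a = (-1, 3, 3, 1).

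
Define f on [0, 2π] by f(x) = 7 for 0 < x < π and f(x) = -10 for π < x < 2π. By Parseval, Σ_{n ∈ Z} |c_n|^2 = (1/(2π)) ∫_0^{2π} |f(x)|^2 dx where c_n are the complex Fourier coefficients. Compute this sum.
Σ |c_n|^2 = 149/2

Parseval equates the L^2 energy of f (normalised by 1/(2π)) with the ℓ^2 sum of its Fourier coefficients: (1/(2π)) ∫_0^{2π} |f|^2 = Σ |c_n|^2.
Compute the left side: (1/(2π)) [∫_0^π 7^2 dx + ∫_π^{2π} (-10)^2 dx] = (1/(2π)) · (49π + 100π) = (49 + 100)/2 = 149/2.
So Σ_{n ∈ Z} |c_n|^2 = 149/2.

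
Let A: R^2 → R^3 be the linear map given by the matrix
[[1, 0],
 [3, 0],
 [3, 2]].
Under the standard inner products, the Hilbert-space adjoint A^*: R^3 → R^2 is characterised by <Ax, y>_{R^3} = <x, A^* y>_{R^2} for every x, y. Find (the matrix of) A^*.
A^* = A^T =
[[1, 3, 3],
 [0, 0, 2]]

For real matrices with standard dot products, the defining identity <Ax, y> = <x, A^* y> gives (Ax)^T y = x^T (A^*) y, i.e. x^T A^T y = x^T (A^*) y. Since this holds for all x, y, we must have A^* = A^T. Therefore
A^* =
[[1, 3, 3],
 [0, 0, 2]].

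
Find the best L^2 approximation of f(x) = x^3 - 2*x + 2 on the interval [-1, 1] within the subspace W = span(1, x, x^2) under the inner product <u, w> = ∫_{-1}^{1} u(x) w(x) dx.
g(x) = 2 - 7*x/5

The best approximation g ∈ W is the orthogonal projection of f onto W. Writing g = a_0 + a_1 x + a_2 x^2, the coefficients solve the normal equations G · a = b where
  G_{ij} = <φ_i, φ_j> and b_i = <f, φ_i>, with φ_0 = 1, φ_1 = x, φ_2 = x^2.
G =
  [2, 0, 2/3]
  [0, 2/3, 0]
  [2/3, 0, 2/5],
b = (4, -14/15, 4/3).
Solving gives a_0 = 2, a_1 = -7/5, a_2 = 0, so
  g(x) = 2 - 7*x/5.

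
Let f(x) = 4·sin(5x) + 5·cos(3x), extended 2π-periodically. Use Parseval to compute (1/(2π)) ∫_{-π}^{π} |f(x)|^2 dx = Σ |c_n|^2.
Σ |c_n|^2 = 41/2

Expand |f|^2 and use orthogonality of {sin(nx), cos(mx)} on [-π, π]:
  ∫_{-π}^{π} sin(nx)^2 dx = π, ∫ cos(mx)^2 dx = π, and cross terms integrate to 0.
So ∫_{-π}^{π} f(x)^2 dx = 4^2 · π + 5^2 · π = (16 + 25)π.
Divide by 2π: (16 + 25)/2 = 41/2.
By Parseval, this equals Σ |c_n|^2.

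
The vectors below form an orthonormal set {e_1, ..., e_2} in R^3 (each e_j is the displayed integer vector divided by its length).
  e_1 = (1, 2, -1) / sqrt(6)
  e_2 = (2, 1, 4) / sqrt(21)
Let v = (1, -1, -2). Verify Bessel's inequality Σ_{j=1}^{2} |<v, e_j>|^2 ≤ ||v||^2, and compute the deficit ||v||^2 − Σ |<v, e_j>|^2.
Σ |<v, e_j>|^2 = 5/2; ||v||^2 = 6; deficit = 7/2

Write each e_j = u_j / sqrt(<u_j, u_j>) where u_j is the displayed integer vector. Then <v, e_j> = <v, u_j> / sqrt(<u_j, u_j>), so |<v, e_j>|^2 = <v, u_j>^2 / <u_j, u_j>.
Coefficients: <v, e_1> = 1/sqrt(6), <v, e_2> = -7/sqrt(21).
Square and sum: Σ |<v, e_j>|^2 = 5/2.
Compute ||v||^2 = v·v = 6.
Deficit = 6 − 5/2 = 7/2 ≥ 0, confirming Bessel's inequality. (The deficit equals ||v − Σ <v,e_j> e_j||^2, the squared distance from v to span{e_j}.)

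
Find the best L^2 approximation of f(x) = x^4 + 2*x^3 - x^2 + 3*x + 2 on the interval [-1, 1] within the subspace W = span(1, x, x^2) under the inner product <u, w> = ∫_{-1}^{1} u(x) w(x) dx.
g(x) = -x^2/7 + 21*x/5 + 67/35

The best approximation g ∈ W is the orthogonal projection of f onto W. Writing g = a_0 + a_1 x + a_2 x^2, the coefficients solve the normal equations G · a = b where
  G_{ij} = <φ_i, φ_j> and b_i = <f, φ_i>, with φ_0 = 1, φ_1 = x, φ_2 = x^2.
G =
  [2, 0, 2/3]
  [0, 2/3, 0]
  [2/3, 0, 2/5],
b = (56/15, 14/5, 128/105).
Solving gives a_0 = 67/35, a_1 = 21/5, a_2 = -1/7, so
  g(x) = -x^2/7 + 21*x/5 + 67/35.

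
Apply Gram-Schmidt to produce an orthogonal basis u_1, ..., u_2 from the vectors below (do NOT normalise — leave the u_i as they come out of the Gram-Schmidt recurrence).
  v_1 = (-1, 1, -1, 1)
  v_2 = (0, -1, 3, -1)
Orthogonal basis:
  u_1 = (-1, 1, -1, 1)
  u_2 = (-5/4, 1/4, 7/4, 1/4)

Apply the Gram-Schmidt recurrence
  u_1 = v_1
  u_i = v_i − Σ_{j<i} ((v_i · u_j) / (u_j · u_j)) · u_j.

Step by step this gives:
  u_1 = (-1, 1, -1, 1)
  u_2 = (-5/4, 1/4, 7/4, 1/4)

Orthogonality check:
  u_2 · u_1 = 0 (should be 0)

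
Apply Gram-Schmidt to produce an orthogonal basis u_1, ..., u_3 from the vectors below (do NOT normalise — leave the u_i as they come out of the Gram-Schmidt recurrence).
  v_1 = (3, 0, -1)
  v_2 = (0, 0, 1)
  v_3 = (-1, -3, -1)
Orthogonal basis:
  u_1 = (3, 0, -1)
  u_2 = (3/10, 0, 9/10)
  u_3 = (0, -3, 0)

Apply the Gram-Schmidt recurrence
  u_1 = v_1
  u_i = v_i − Σ_{j<i} ((v_i · u_j) / (u_j · u_j)) · u_j.

Step by step this gives:
  u_1 = (3, 0, -1)
  u_2 = (3/10, 0, 9/10)
  u_3 = (0, -3, 0)

Orthogonality check:
  u_2 · u_1 = 0 (should be 0)
  u_3 · u_1 = 0 (should be 0)
  u_3 · u_2 = 0 (should be 0)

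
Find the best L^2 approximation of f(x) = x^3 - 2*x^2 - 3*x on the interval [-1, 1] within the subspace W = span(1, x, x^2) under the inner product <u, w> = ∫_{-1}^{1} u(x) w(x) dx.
g(x) = -2*x^2 - 12*x/5

The best approximation g ∈ W is the orthogonal projection of f onto W. Writing g = a_0 + a_1 x + a_2 x^2, the coefficients solve the normal equations G · a = b where
  G_{ij} = <φ_i, φ_j> and b_i = <f, φ_i>, with φ_0 = 1, φ_1 = x, φ_2 = x^2.
G =
  [2, 0, 2/3]
  [0, 2/3, 0]
  [2/3, 0, 2/5],
b = (-4/3, -8/5, -4/5).
Solving gives a_0 = 0, a_1 = -12/5, a_2 = -2, so
  g(x) = -2*x^2 - 12*x/5.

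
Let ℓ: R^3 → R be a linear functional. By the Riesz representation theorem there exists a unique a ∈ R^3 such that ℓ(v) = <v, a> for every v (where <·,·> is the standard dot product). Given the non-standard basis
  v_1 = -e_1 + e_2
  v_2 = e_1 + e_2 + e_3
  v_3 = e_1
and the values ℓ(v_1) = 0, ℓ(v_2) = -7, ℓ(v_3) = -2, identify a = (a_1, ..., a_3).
a = (-2, -2, -3)

Write a = (a_1, ..., a_3) in the standard basis. For each basis vector v_i, ℓ(v_i) = <v_i, a> is a linear equation in the a_j's. Collect the n equations into a matrix system V a = ℓ, where row i of V is v_i (expressed in the standard basis). Since V is invertible (lower-triangular with 1s on the diagonal, up to permutation), solve by back-substitution:
  V =
[[-1, 1, 0],
 [1, 1, 1],
 [1, 0, 0]]
  V a = (0, -7, -2)
Solving gives a = (-2, -2, -3).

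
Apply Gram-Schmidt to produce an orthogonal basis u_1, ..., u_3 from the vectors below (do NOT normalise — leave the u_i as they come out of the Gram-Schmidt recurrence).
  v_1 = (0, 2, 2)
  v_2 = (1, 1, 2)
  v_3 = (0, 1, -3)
Orthogonal basis:
  u_1 = (0, 2, 2)
  u_2 = (1, -1/2, 1/2)
  u_3 = (4/3, 4/3, -4/3)

Apply the Gram-Schmidt recurrence
  u_1 = v_1
  u_i = v_i − Σ_{j<i} ((v_i · u_j) / (u_j · u_j)) · u_j.

Step by step this gives:
  u_1 = (0, 2, 2)
  u_2 = (1, -1/2, 1/2)
  u_3 = (4/3, 4/3, -4/3)

Orthogonality check:
  u_2 · u_1 = 0 (should be 0)
  u_3 · u_1 = 0 (should be 0)
  u_3 · u_2 = 0 (should be 0)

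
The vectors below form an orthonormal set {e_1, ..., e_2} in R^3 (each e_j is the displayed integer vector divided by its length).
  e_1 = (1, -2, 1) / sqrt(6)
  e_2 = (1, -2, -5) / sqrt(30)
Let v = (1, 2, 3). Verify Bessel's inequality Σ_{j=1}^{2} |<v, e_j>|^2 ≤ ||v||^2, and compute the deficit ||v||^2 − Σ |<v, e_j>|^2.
Σ |<v, e_j>|^2 = 54/5; ||v||^2 = 14; deficit = 16/5

Write each e_j = u_j / sqrt(<u_j, u_j>) where u_j is the displayed integer vector. Then <v, e_j> = <v, u_j> / sqrt(<u_j, u_j>), so |<v, e_j>|^2 = <v, u_j>^2 / <u_j, u_j>.
Coefficients: <v, e_1> = 0/sqrt(6), <v, e_2> = -18/sqrt(30).
Square and sum: Σ |<v, e_j>|^2 = 54/5.
Compute ||v||^2 = v·v = 14.
Deficit = 14 − 54/5 = 16/5 ≥ 0, confirming Bessel's inequality. (The deficit equals ||v − Σ <v,e_j> e_j||^2, the squared distance from v to span{e_j}.)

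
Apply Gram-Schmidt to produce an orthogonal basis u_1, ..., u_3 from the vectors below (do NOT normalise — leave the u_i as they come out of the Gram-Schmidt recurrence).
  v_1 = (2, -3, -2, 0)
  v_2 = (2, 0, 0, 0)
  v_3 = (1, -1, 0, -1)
Orthogonal basis:
  u_1 = (2, -3, -2, 0)
  u_2 = (26/17, 12/17, 8/17, 0)
  u_3 = (0, -4/13, 6/13, -1)

Apply the Gram-Schmidt recurrence
  u_1 = v_1
  u_i = v_i − Σ_{j<i} ((v_i · u_j) / (u_j · u_j)) · u_j.

Step by step this gives:
  u_1 = (2, -3, -2, 0)
  u_2 = (26/17, 12/17, 8/17, 0)
  u_3 = (0, -4/13, 6/13, -1)

Orthogonality check:
  u_2 · u_1 = 0 (should be 0)
  u_3 · u_1 = 0 (should be 0)
  u_3 · u_2 = 0 (should be 0)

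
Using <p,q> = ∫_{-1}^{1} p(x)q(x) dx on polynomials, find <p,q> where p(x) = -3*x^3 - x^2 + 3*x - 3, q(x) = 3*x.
<p,q> = 12/5

Expand the product: p(x)·q(x) = -9*x^4 - 3*x^3 + 9*x^2 - 9*x.
∫_{-1}^{1} of each monomial x^k gives [2/(k+1) if k even, 0 if k odd]. Integrating term-by-term (or equivalently evaluating the antiderivative F(x) = -9*x^5/5 - 3*x^4/4 + 3*x^3 - 9*x^2/2 at the endpoints):
  F(1) − F(−1) = -81/20 − (-129/20) = 12/5.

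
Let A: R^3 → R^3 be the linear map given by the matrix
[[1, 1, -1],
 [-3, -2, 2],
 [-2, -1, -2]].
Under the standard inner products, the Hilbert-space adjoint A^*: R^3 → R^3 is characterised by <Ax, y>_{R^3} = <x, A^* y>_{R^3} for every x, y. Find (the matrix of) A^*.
A^* = A^T =
[[1, -3, -2],
 [1, -2, -1],
 [-1, 2, -2]]

For real matrices with standard dot products, the defining identity <Ax, y> = <x, A^* y> gives (Ax)^T y = x^T (A^*) y, i.e. x^T A^T y = x^T (A^*) y. Since this holds for all x, y, we must have A^* = A^T. Therefore
A^* =
[[1, -3, -2],
 [1, -2, -1],
 [-1, 2, -2]].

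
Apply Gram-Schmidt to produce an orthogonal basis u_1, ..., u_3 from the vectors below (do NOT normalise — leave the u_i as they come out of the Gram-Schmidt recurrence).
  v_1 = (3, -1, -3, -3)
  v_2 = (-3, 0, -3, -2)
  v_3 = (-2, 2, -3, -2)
Orthogonal basis:
  u_1 = (3, -1, -3, -3)
  u_2 = (-51/14, 3/14, -33/14, -19/14)
  u_3 = (19/58, 60/29, -15/58, -3/29)

Apply the Gram-Schmidt recurrence
  u_1 = v_1
  u_i = v_i − Σ_{j<i} ((v_i · u_j) / (u_j · u_j)) · u_j.

Step by step this gives:
  u_1 = (3, -1, -3, -3)
  u_2 = (-51/14, 3/14, -33/14, -19/14)
  u_3 = (19/58, 60/29, -15/58, -3/29)

Orthogonality check:
  u_2 · u_1 = 0 (should be 0)
  u_3 · u_1 = 0 (should be 0)
  u_3 · u_2 = 0 (should be 0)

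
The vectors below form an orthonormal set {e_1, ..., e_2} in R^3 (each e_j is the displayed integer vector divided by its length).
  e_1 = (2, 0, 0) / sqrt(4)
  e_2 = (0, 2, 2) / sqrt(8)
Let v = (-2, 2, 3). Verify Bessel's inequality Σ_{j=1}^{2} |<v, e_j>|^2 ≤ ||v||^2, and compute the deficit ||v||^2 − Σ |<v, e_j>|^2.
Σ |<v, e_j>|^2 = 33/2; ||v||^2 = 17; deficit = 1/2

Write each e_j = u_j / sqrt(<u_j, u_j>) where u_j is the displayed integer vector. Then <v, e_j> = <v, u_j> / sqrt(<u_j, u_j>), so |<v, e_j>|^2 = <v, u_j>^2 / <u_j, u_j>.
Coefficients: <v, e_1> = -4/sqrt(4), <v, e_2> = 10/sqrt(8).
Square and sum: Σ |<v, e_j>|^2 = 33/2.
Compute ||v||^2 = v·v = 17.
Deficit = 17 − 33/2 = 1/2 ≥ 0, confirming Bessel's inequality. (The deficit equals ||v − Σ <v,e_j> e_j||^2, the squared distance from v to span{e_j}.)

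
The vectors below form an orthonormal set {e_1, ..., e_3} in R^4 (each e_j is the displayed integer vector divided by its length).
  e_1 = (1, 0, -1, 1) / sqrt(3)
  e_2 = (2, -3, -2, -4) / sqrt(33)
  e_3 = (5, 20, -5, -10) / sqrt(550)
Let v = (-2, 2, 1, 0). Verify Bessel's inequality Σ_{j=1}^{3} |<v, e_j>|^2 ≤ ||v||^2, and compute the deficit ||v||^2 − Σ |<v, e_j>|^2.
Σ |<v, e_j>|^2 = 17/2; ||v||^2 = 9; deficit = 1/2

Write each e_j = u_j / sqrt(<u_j, u_j>) where u_j is the displayed integer vector. Then <v, e_j> = <v, u_j> / sqrt(<u_j, u_j>), so |<v, e_j>|^2 = <v, u_j>^2 / <u_j, u_j>.
Coefficients: <v, e_1> = -3/sqrt(3), <v, e_2> = -12/sqrt(33), <v, e_3> = 25/sqrt(550).
Square and sum: Σ |<v, e_j>|^2 = 17/2.
Compute ||v||^2 = v·v = 9.
Deficit = 9 − 17/2 = 1/2 ≥ 0, confirming Bessel's inequality. (The deficit equals ||v − Σ <v,e_j> e_j||^2, the squared distance from v to span{e_j}.)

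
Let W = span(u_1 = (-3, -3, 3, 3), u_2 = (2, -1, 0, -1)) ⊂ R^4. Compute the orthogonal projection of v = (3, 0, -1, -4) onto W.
proj_W(v) = (19/5, 1/5, -7/5, -13/5)

Set up U = [u_1 | ... | u_2] ∈ R^(4×2). The projector onto W = col(U) is P = U (U^T U)^(-1) U^T.
Compute U^T U =
  [36, -6]
  [-6, 6],
and U^T v = (-24, 10).
Solve U^T U · c = U^T v for the coefficients: c = (-7/15, 6/5). The projection is proj_W(v) = U c.
Check: (v - proj_W(v)) · u_1 = 0  (should be 0).
Check: (v - proj_W(v)) · u_2 = 0  (should be 0).
Result: proj_W(v) = (19/5, 1/5, -7/5, -13/5).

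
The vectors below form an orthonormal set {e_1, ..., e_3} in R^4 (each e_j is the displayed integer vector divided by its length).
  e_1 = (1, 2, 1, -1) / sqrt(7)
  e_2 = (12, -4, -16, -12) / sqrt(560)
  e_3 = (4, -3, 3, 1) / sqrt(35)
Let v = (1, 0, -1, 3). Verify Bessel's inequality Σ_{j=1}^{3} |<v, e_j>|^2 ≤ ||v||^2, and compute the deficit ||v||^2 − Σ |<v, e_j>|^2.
Σ |<v, e_j>|^2 = 13/7; ||v||^2 = 11; deficit = 64/7

Write each e_j = u_j / sqrt(<u_j, u_j>) where u_j is the displayed integer vector. Then <v, e_j> = <v, u_j> / sqrt(<u_j, u_j>), so |<v, e_j>|^2 = <v, u_j>^2 / <u_j, u_j>.
Coefficients: <v, e_1> = -3/sqrt(7), <v, e_2> = -8/sqrt(560), <v, e_3> = 4/sqrt(35).
Square and sum: Σ |<v, e_j>|^2 = 13/7.
Compute ||v||^2 = v·v = 11.
Deficit = 11 − 13/7 = 64/7 ≥ 0, confirming Bessel's inequality. (The deficit equals ||v − Σ <v,e_j> e_j||^2, the squared distance from v to span{e_j}.)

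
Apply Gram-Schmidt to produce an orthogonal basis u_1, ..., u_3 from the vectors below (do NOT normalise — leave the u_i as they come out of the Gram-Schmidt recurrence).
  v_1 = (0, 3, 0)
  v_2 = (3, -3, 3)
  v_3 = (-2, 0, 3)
Orthogonal basis:
  u_1 = (0, 3, 0)
  u_2 = (3, 0, 3)
  u_3 = (-5/2, 0, 5/2)

Apply the Gram-Schmidt recurrence
  u_1 = v_1
  u_i = v_i − Σ_{j<i} ((v_i · u_j) / (u_j · u_j)) · u_j.

Step by step this gives:
  u_1 = (0, 3, 0)
  u_2 = (3, 0, 3)
  u_3 = (-5/2, 0, 5/2)

Orthogonality check:
  u_2 · u_1 = 0 (should be 0)
  u_3 · u_1 = 0 (should be 0)
  u_3 · u_2 = 0 (should be 0)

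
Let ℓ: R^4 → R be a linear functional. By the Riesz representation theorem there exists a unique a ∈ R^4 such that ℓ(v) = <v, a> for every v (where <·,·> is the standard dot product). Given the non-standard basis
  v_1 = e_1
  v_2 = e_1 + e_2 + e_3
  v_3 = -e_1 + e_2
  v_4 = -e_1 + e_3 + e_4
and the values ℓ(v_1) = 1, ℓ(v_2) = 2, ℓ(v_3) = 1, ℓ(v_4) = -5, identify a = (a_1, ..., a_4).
a = (1, 2, -1, -3)

Write a = (a_1, ..., a_4) in the standard basis. For each basis vector v_i, ℓ(v_i) = <v_i, a> is a linear equation in the a_j's. Collect the n equations into a matrix system V a = ℓ, where row i of V is v_i (expressed in the standard basis). Since V is invertible (lower-triangular with 1s on the diagonal, up to permutation), solve by back-substitution:
  V =
[[1, 0, 0, 0],
 [1, 1, 1, 0],
 [-1, 1, 0, 0],
 [-1, 0, 1, 1]]
  V a = (1, 2, 1, -5)
Solving gives a = (1, 2, -1, -3).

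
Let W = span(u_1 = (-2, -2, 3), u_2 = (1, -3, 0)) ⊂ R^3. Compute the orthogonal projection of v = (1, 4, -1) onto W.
proj_W(v) = (37/154, 577/154, -129/77)

Set up U = [u_1 | ... | u_2] ∈ R^(3×2). The projector onto W = col(U) is P = U (U^T U)^(-1) U^T.
Compute U^T U =
  [17, 4]
  [4, 10],
and U^T v = (-13, -11).
Solve U^T U · c = U^T v for the coefficients: c = (-43/77, -135/154). The projection is proj_W(v) = U c.
Check: (v - proj_W(v)) · u_1 = 0  (should be 0).
Check: (v - proj_W(v)) · u_2 = 0  (should be 0).
Result: proj_W(v) = (37/154, 577/154, -129/77).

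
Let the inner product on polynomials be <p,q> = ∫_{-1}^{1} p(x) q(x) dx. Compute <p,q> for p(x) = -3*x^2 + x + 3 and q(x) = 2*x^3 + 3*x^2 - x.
<p,q> = 38/15

Expand the product: p(x)·q(x) = -6*x^5 - 7*x^4 + 12*x^3 + 8*x^2 - 3*x.
∫_{-1}^{1} of each monomial x^k gives [2/(k+1) if k even, 0 if k odd]. Integrating term-by-term (or equivalently evaluating the antiderivative F(x) = -x^6 - 7*x^5/5 + 3*x^4 + 8*x^3/3 - 3*x^2/2 at the endpoints):
  F(1) − F(−1) = 53/30 − (-23/30) = 38/15.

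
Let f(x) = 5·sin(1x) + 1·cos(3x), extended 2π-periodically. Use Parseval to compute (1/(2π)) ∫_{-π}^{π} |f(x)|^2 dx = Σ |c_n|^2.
Σ |c_n|^2 = 13

Expand |f|^2 and use orthogonality of {sin(nx), cos(mx)} on [-π, π]:
  ∫_{-π}^{π} sin(nx)^2 dx = π, ∫ cos(mx)^2 dx = π, and cross terms integrate to 0.
So ∫_{-π}^{π} f(x)^2 dx = 5^2 · π + 1^2 · π = (25 + 1)π.
Divide by 2π: (25 + 1)/2 = 13.
By Parseval, this equals Σ |c_n|^2.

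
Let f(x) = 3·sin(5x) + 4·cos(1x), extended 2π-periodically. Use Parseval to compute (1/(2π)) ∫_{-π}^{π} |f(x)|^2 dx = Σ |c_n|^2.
Σ |c_n|^2 = 25/2

Expand |f|^2 and use orthogonality of {sin(nx), cos(mx)} on [-π, π]:
  ∫_{-π}^{π} sin(nx)^2 dx = π, ∫ cos(mx)^2 dx = π, and cross terms integrate to 0.
So ∫_{-π}^{π} f(x)^2 dx = 3^2 · π + 4^2 · π = (9 + 16)π.
Divide by 2π: (9 + 16)/2 = 25/2.
By Parseval, this equals Σ |c_n|^2.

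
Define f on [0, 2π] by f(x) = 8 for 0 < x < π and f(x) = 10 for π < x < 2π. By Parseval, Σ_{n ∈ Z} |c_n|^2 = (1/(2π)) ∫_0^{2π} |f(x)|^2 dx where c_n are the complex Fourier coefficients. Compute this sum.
Σ |c_n|^2 = 82

Parseval equates the L^2 energy of f (normalised by 1/(2π)) with the ℓ^2 sum of its Fourier coefficients: (1/(2π)) ∫_0^{2π} |f|^2 = Σ |c_n|^2.
Compute the left side: (1/(2π)) [∫_0^π 8^2 dx + ∫_π^{2π} 10^2 dx] = (1/(2π)) · (64π + 100π) = (64 + 100)/2 = 82.
So Σ_{n ∈ Z} |c_n|^2 = 82.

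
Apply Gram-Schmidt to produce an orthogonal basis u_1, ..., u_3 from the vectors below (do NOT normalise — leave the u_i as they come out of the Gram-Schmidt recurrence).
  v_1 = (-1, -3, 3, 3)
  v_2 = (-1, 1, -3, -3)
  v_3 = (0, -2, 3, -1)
Orthogonal basis:
  u_1 = (-1, -3, 3, 3)
  u_2 = (-12/7, -8/7, -6/7, -6/7)
  u_3 = (3/5, -3/5, 9/5, -11/5)

Apply the Gram-Schmidt recurrence
  u_1 = v_1
  u_i = v_i − Σ_{j<i} ((v_i · u_j) / (u_j · u_j)) · u_j.

Step by step this gives:
  u_1 = (-1, -3, 3, 3)
  u_2 = (-12/7, -8/7, -6/7, -6/7)
  u_3 = (3/5, -3/5, 9/5, -11/5)

Orthogonality check:
  u_2 · u_1 = 0 (should be 0)
  u_3 · u_1 = 0 (should be 0)
  u_3 · u_2 = 0 (should be 0)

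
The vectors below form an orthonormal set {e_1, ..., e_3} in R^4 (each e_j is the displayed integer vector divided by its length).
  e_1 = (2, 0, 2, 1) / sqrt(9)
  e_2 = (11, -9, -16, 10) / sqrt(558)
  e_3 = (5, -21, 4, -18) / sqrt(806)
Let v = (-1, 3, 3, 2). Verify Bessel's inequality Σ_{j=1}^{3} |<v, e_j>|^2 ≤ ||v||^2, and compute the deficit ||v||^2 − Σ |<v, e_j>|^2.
Σ |<v, e_j>|^2 = 290/13; ||v||^2 = 23; deficit = 9/13

Write each e_j = u_j / sqrt(<u_j, u_j>) where u_j is the displayed integer vector. Then <v, e_j> = <v, u_j> / sqrt(<u_j, u_j>), so |<v, e_j>|^2 = <v, u_j>^2 / <u_j, u_j>.
Coefficients: <v, e_1> = 6/sqrt(9), <v, e_2> = -66/sqrt(558), <v, e_3> = -92/sqrt(806).
Square and sum: Σ |<v, e_j>|^2 = 290/13.
Compute ||v||^2 = v·v = 23.
Deficit = 23 − 290/13 = 9/13 ≥ 0, confirming Bessel's inequality. (The deficit equals ||v − Σ <v,e_j> e_j||^2, the squared distance from v to span{e_j}.)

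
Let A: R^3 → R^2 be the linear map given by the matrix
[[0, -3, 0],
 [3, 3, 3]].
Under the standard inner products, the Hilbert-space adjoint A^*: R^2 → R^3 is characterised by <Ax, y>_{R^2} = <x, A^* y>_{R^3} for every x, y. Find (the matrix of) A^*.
A^* = A^T =
[[0, 3],
 [-3, 3],
 [0, 3]]

For real matrices with standard dot products, the defining identity <Ax, y> = <x, A^* y> gives (Ax)^T y = x^T (A^*) y, i.e. x^T A^T y = x^T (A^*) y. Since this holds for all x, y, we must have A^* = A^T. Therefore
A^* =
[[0, 3],
 [-3, 3],
 [0, 3]].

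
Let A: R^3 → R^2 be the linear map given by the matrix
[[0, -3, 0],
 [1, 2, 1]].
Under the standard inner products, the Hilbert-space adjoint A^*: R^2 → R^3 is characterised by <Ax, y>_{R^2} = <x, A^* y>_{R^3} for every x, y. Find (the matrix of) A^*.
A^* = A^T =
[[0, 1],
 [-3, 2],
 [0, 1]]

For real matrices with standard dot products, the defining identity <Ax, y> = <x, A^* y> gives (Ax)^T y = x^T (A^*) y, i.e. x^T A^T y = x^T (A^*) y. Since this holds for all x, y, we must have A^* = A^T. Therefore
A^* =
[[0, 1],
 [-3, 2],
 [0, 1]].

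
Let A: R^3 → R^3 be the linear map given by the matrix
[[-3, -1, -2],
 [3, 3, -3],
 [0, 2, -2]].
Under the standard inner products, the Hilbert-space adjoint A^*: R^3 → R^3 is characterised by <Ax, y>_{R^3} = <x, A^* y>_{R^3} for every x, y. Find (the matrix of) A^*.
A^* = A^T =
[[-3, 3, 0],
 [-1, 3, 2],
 [-2, -3, -2]]

For real matrices with standard dot products, the defining identity <Ax, y> = <x, A^* y> gives (Ax)^T y = x^T (A^*) y, i.e. x^T A^T y = x^T (A^*) y. Since this holds for all x, y, we must have A^* = A^T. Therefore
A^* =
[[-3, 3, 0],
 [-1, 3, 2],
 [-2, -3, -2]].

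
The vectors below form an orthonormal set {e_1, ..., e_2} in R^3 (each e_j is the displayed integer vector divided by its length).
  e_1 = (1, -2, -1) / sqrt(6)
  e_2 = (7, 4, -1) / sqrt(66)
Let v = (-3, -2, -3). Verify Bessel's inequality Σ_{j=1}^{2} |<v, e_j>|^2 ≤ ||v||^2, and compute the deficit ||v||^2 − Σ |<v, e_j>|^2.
Σ |<v, e_j>|^2 = 142/11; ||v||^2 = 22; deficit = 100/11

Write each e_j = u_j / sqrt(<u_j, u_j>) where u_j is the displayed integer vector. Then <v, e_j> = <v, u_j> / sqrt(<u_j, u_j>), so |<v, e_j>|^2 = <v, u_j>^2 / <u_j, u_j>.
Coefficients: <v, e_1> = 4/sqrt(6), <v, e_2> = -26/sqrt(66).
Square and sum: Σ |<v, e_j>|^2 = 142/11.
Compute ||v||^2 = v·v = 22.
Deficit = 22 − 142/11 = 100/11 ≥ 0, confirming Bessel's inequality. (The deficit equals ||v − Σ <v,e_j> e_j||^2, the squared distance from v to span{e_j}.)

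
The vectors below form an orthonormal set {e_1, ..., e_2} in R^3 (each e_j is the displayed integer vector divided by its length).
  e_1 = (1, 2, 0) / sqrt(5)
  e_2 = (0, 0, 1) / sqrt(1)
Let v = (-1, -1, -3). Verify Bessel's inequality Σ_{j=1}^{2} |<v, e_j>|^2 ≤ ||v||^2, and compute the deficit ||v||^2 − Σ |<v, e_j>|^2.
Σ |<v, e_j>|^2 = 54/5; ||v||^2 = 11; deficit = 1/5

Write each e_j = u_j / sqrt(<u_j, u_j>) where u_j is the displayed integer vector. Then <v, e_j> = <v, u_j> / sqrt(<u_j, u_j>), so |<v, e_j>|^2 = <v, u_j>^2 / <u_j, u_j>.
Coefficients: <v, e_1> = -3/sqrt(5), <v, e_2> = -3/sqrt(1).
Square and sum: Σ |<v, e_j>|^2 = 54/5.
Compute ||v||^2 = v·v = 11.
Deficit = 11 − 54/5 = 1/5 ≥ 0, confirming Bessel's inequality. (The deficit equals ||v − Σ <v,e_j> e_j||^2, the squared distance from v to span{e_j}.)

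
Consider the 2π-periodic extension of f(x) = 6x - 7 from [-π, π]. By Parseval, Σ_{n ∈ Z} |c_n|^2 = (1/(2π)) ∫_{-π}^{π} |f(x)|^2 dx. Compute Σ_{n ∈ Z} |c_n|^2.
Σ |c_n|^2 = 12π^2 + 49

Expand and integrate term by term over [-π, π]:
  ∫ (6x)^2 dx = 36·(2π^3/3); ∫ 2·6·(-7)·x dx = 0 (odd integrand); ∫ (-7)^2 dx = 49·2π.
So (1/(2π)) ∫_{-π}^{π} (6x - 7)^2 dx = 36π^2/3 + 49 = 12π^2 + 49.
Parseval ⇒ Σ |c_n|^2 = 12π^2 + 49.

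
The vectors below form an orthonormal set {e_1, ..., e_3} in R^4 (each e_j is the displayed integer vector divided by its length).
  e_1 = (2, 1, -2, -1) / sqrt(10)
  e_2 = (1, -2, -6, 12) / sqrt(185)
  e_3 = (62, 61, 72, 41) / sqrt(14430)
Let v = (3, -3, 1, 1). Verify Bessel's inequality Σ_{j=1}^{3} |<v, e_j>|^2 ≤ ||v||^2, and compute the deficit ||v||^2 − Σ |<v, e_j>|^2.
Σ |<v, e_j>|^2 = 419/195; ||v||^2 = 20; deficit = 3481/195

Write each e_j = u_j / sqrt(<u_j, u_j>) where u_j is the displayed integer vector. Then <v, e_j> = <v, u_j> / sqrt(<u_j, u_j>), so |<v, e_j>|^2 = <v, u_j>^2 / <u_j, u_j>.
Coefficients: <v, e_1> = 0/sqrt(10), <v, e_2> = 15/sqrt(185), <v, e_3> = 116/sqrt(14430).
Square and sum: Σ |<v, e_j>|^2 = 419/195.
Compute ||v||^2 = v·v = 20.
Deficit = 20 − 419/195 = 3481/195 ≥ 0, confirming Bessel's inequality. (The deficit equals ||v − Σ <v,e_j> e_j||^2, the squared distance from v to span{e_j}.)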